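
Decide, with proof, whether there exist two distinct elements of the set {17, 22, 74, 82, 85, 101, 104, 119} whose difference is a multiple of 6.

Both 17 and 101 leave remainder 5 on division by 6; their difference 84 = 14·6 is a multiple of 6.

17 and 101 are such a pair.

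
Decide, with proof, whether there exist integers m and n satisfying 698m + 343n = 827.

m = 269, n = -545

698 and 343 are coprime, so 698m + 343n ranges over all of ℤ.
Dividing repeatedly: 698 = 2·343 + 12, 343 = 28·12 + 7, 12 = 1·7 + 5, 7 = 1·5 + 2, 5 = 2·2 + 1, 2 = 2·1 + 0.
Unwinding: 1 = 5 − 2·2 = 5 − 2·(7 − 1·5) = −2·7 + 3·5 = −2·7 + 3·(12 − 1·7) = 3·12 − 5·7 = 3·12 − 5·(343 − 28·12) = −5·343 + 143·12 = −5·343 + 143·(698 − 2·343) = 143·698 − 291·343, i.e. 698·143 + 343·(-291) = 1.
Scaling by 827 gives the particular solution (m, n) = (118261, -240657).
Subtracting 344·343 from m and adding 344·698 to n gives the tidier solution (269, -545).
Indeed 698·269 + 343·(-545) = 187762 − 186935 = 827.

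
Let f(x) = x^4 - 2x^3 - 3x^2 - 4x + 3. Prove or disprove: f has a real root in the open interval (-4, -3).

f(-4) = 355 and f(-3) = 123, both positive, so a sign-change argument is unavailable; we show f keeps this sign on the whole interval.
Shift to the endpoint -3: with x = -3 − u (0 < u < 1), one computes f(-3 − u) = u^4 + 14u^3 + 69u^2 + 148u + 123.
All 5 nonzero coefficients of this polynomial in u are positive; hence for u > 0 the value is a sum of positive terms (the constant 123 among them).
So f is strictly positive on (-4, -3); no root exists in the interval.

No such root exists.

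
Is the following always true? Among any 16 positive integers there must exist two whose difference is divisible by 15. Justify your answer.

Each integer lies in one of the 15 residue classes modulo 15.
Since 16 > 15, two of the 16 integers must share a residue class by the pigeonhole principle; call them a and b.
Equal remainders mean a − b ≡ 0 (mod 15), so 15 divides their difference.

Yes.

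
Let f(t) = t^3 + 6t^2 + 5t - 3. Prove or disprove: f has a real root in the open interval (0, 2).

Such a root exists.

f(0) = -3 and f(2) = 39, which have opposite signs.
Since f is a polynomial it is continuous on [0, 2].
By the Intermediate Value Theorem f must vanish at some point of (0, 2).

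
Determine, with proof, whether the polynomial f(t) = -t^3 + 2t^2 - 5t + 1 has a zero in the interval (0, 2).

f(0) = 1 and f(2) = -9, which have opposite signs.
Since f is a polynomial it is continuous on [0, 2].
By the Intermediate Value Theorem f must vanish at some point of (0, 2).

Yes, f has a root in the interval.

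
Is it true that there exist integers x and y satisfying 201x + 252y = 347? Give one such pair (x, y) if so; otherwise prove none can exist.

There are no such integers.

Any value of 201x + 252y is a multiple of gcd(201, 252) = 3.
But 347 = 3·115 + 2, so 3 ∤ 347.
Therefore 201x + 252y = 347 has no solution in integers.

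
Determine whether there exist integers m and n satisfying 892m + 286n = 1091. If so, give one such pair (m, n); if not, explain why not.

Both 892 and 286 are divisible by gcd(892, 286) = 2, hence so is any combination 892m + 286n.
However 1091 leaves remainder 1 on division by 2.
Therefore 892m + 286n = 1091 has no solution in integers.

There are no such integers.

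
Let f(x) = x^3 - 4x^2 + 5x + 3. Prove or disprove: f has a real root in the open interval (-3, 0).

f(-3) = -75 and f(0) = 3, which have opposite signs.
f is continuous everywhere (it is a polynomial), in particular on [-3, 0].
By the Intermediate Value Theorem f must vanish at some point of (-3, 0).

Such a root exists.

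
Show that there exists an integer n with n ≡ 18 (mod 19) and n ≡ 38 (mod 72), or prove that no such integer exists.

n = 398

The moduli 19 and 72 are coprime, so by the Chinese Remainder Theorem a unique solution modulo 1368 exists.
Any solution of the first congruence is n = 18 + 19t; substituting into the second, 19t ≡ 38 − 18 ≡ 20 (mod 72).
Invert 19 mod 72 by the Euclidean algorithm: 72 = 3·19 + 15, 19 = 1·15 + 4, 15 = 3·4 + 3, 4 = 1·3 + 1, 3 = 3·1 + 0; back-substituting, 1 = 4 − 1·3 = 4 − (15 − 3·4) = −15 + 4·4 = −15 + 4·(19 − 1·15) = 4·19 − 5·15 = 4·19 − 5·(72 − 3·19) = −5·72 + 19·19. Hence 19·19 ≡ 1, so 19⁻¹ ≡ 19 (mod 72).
Multiplying by 19: t ≡ 19·20 = 380 ≡ 20 (mod 72).
With t = 20: n = 18 + 19·20 = 398.
Verify: 398 = 20·19 + 18 and 398 = 5·72 + 38. ✓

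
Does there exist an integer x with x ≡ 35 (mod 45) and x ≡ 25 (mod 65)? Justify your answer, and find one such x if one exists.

gcd(45, 65) = 5. A simultaneous solution exists iff 35 ≡ 25 (mod 5); here 35 mod 5 = 0 = 25 mod 5, so it does.
Step through x = 35, 35 + 45, 35 + 2·45, …: the values 35, 80, 125, 170, 215, 260, 305, 350 reduce mod 65 to 35, 15, 60, 40, 20, 0, 45, 25. The value 350 hits 25.
Indeed 350 ≡ 35 (mod 45) and 350 ≡ 25 (mod 65).

x = 350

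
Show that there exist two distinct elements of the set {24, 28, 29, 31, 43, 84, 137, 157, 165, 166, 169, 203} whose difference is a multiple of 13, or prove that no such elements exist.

No, no such pair exists.

Two integers differ by a multiple of 13 exactly when they have the same residue mod 13. The residues are 24↦11, 28↦2, 29↦3, 31↦5, 43↦4, 84↦6, 137↦7, 157↦1, 165↦9, 166↦10, 169↦0, 203↦8.
No residue repeats among the 12 elements, so no pair has difference ≡ 0 (mod 13).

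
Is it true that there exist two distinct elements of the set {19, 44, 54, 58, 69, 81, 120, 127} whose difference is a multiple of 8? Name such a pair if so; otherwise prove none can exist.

No, no such pair exists.

Reduce each element modulo 8: 19↦3, 44↦4, 54↦6, 58↦2, 69↦5, 81↦1, 120↦0, 127↦7.
These 8 residues are pairwise different, hence no difference of two elements is divisible by 8.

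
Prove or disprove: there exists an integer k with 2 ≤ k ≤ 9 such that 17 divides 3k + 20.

No, no such integer k in that range exists.

At k = 2, 3·2 + 20 = 26 ≡ 9 (mod 17), and each step in k adds 3, giving residues 9, 12, 15, 1, 4, 7, 10, 13 for k = 2, 3, …, 9.
None is 0, so 17 never divides 3k + 20 on this range.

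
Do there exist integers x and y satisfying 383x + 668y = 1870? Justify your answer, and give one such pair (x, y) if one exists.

383 and 668 are coprime, so 383x + 668y ranges over all of ℤ.
Run the Euclidean algorithm on 668 and 383: 668 = 1·383 + 285, 383 = 1·285 + 98, 285 = 2·98 + 89, 98 = 1·89 + 9, 89 = 9·9 + 8, 9 = 1·8 + 1, 8 = 8·1 + 0.
Working back up the chain: 1 = 9 − 1·8 = 9 − (89 − 9·9) = −89 + 10·9 = −89 + 10·(98 − 1·89) = 10·98 − 11·89 = 10·98 − 11·(285 − 2·98) = −11·285 + 32·98 = −11·285 + 32·(383 − 1·285) = 32·383 − 43·285 = 32·383 − 43·(668 − 1·383) = −43·668 + 75·383. So 383·75 + 668·(-43) = 1.
Scaling by 1870 gives the particular solution (x, y) = (140250, -80410).
The general solution is x = 140250 + 668k, y = -80410 − 383k; taking k = -209 gives the smaller pair x = 638, y = -363.
Indeed 383·638 + 668·(-363) = 244354 − 242484 = 1870.

x = 638, y = -363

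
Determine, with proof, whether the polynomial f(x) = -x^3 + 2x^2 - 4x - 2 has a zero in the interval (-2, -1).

No.

f(-2) = 22 and f(-1) = 5, both positive.
The derivative f'(x) = -3x^2 + 4x - 4 is a quadratic with discriminant 4² − 4·(-3)·(-4) = -32 < 0; it never vanishes, so it is always negative (sign of the leading coefficient).
Hence f is strictly decreasing on ℝ, and in particular on [-2, -1]. A strictly monotone function with same-sign endpoint values stays positive on the whole interval, so f has no zero in (-2, -1).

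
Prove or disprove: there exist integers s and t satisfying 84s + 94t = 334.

s = 23, t = -17

Since gcd(84, 94) = 2 and 334 = 2·167, Bézout's identity guarantees a solution.
Dividing through by 2 reduces the equation to 42s + 47t = 167.
Dividing repeatedly: 47 = 1·42 + 5, 42 = 8·5 + 2, 5 = 2·2 + 1, 2 = 2·1 + 0.
Back-substituting, 1 = 5 − 2·2 = 5 − 2·(42 − 8·5) = −2·42 + 17·5 = −2·42 + 17·(47 − 1·42) = 17·47 − 19·42; that is, 42·(-19) + 47·17 = 1.
Multiplying through by 167: s = (-19)·167 = -3173, t = 17·167 = 2839 is a solution.
The general solution is s = -3173 + 47k, t = 2839 − 42k; taking k = 68 gives the smaller pair s = 23, t = -17.
Check: 84·23 + 94·(-17) = 1932 − 1598 = 334. ✓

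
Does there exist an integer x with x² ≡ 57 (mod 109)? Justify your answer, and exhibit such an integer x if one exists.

No such integer exists.

109 is prime, so by Euler's criterion 57 is a square mod 109 iff 57^((109−1)/2) = 57^54 ≡ 1 (mod 109).
Squaring successively (mod 109): 57^2 = 3249 ≡ 88; 57^4 ≡ 88² = 7744 ≡ 5; 57^8 ≡ 5² = 25 ≡ 25; 57^16 ≡ 25² = 625 ≡ 80; 57^32 ≡ 80² = 6400 ≡ 78.
Since 54 = 32 + 16 + 4 + 2, 57^54 ≡ 78 · 80 · 5 · 88; multiplying out mod 109: 78·80 = 6240 ≡ 27, then 27·5 = 135 ≡ 26, then 26·88 = 2288 ≡ 108. Thus 57^54 ≡ 108 ≡ −1 (mod 109).
The value −1 means 57 is a non-residue modulo 109, so x² ≡ 57 (mod 109) is impossible.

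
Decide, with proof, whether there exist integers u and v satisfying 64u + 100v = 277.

No, no such integers exist.

Both 64 and 100 are divisible by gcd(64, 100) = 4, hence so is any combination 64u + 100v.
But 277 = 4·69 + 1, so 4 ∤ 277.
Hence no integers u, v satisfy the equation.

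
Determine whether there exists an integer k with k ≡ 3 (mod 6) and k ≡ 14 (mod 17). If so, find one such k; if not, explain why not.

k = 99

gcd(6, 17) = 1, so the Chinese Remainder Theorem guarantees exactly one residue class mod 102 satisfying both.
Write k = 3 + 6t and require 3 + 6t ≡ 14 (mod 17), i.e. 6t ≡ 11 (mod 17).
Note 6·3 = 18 ≡ 1 (mod 17) (as 18 − 1 = 1·17), so 6⁻¹ ≡ 3.
Therefore t ≡ 3·11 = 33 ≡ 16 (mod 17).
Taking t = 16 gives k = 3 + 6·16 = 99.
Check: 99 mod 6 = 3, 99 mod 17 = 14. ✓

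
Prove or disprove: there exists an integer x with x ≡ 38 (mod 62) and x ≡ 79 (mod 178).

Reduce both congruences modulo 2, which divides 62 and 178: they say x ≡ 38 (mod 2) and x ≡ 79 (mod 2).
These are incompatible: 38 − 79 = -41 is not divisible by 2.
Hence the system has no solution.

There is no such integer.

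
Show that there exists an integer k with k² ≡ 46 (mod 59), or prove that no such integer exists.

Take k = 20. Then 20² = 400 = 6·59 + 46, so 20² ≡ 46 (mod 59).

k = 20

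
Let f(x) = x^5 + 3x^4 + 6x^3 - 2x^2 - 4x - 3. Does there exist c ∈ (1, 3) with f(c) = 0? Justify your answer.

The endpoint values f(1) = 1 and f(3) = 615 are both positive. Claim: f(x) > 0 for every x in (1, 3).
Substitute x = 1 + u, where 0 < u < 2 on the interval. Expanding, f(1 + u) = u^5 + 8u^4 + 28u^3 + 44u^2 + 27u + 1.
The nonzero coefficients here are all positive, so for u > 0 every term is positive (or zero), and the constant term 1 is strictly positive.
Therefore f(x) > 0 throughout (1, 3), and f has no zero there.

No such root exists.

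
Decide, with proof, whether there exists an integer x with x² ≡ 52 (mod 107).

Take x = 65. Then 65² = 4225 = 39·107 + 52, so 65² ≡ 52 (mod 107).

x = 65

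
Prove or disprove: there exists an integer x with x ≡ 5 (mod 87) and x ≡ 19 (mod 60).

No, no such integer exists.

Reduce both congruences modulo 3, which divides 87 and 60: they say x ≡ 5 (mod 3) and x ≡ 19 (mod 3).
But 5 mod 3 = 2 while 19 mod 3 = 1, a contradiction.
Therefore no such x exists.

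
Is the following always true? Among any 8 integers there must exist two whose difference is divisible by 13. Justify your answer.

No; for instance {25, 26, 27, 28, 29, 30, 31, 32} is a counterexample.

Try 8 consecutive integers, 25, 26, …, 32. Their remainders mod 13 are 12, 0, 1, 2, 3, 4, 5, 6 — pairwise different, as any 8 ≤ 13 consecutive integers have distinct residues.
Any two of them differ by at most 7 < 13 and by at least 1, so no difference is a multiple of 13.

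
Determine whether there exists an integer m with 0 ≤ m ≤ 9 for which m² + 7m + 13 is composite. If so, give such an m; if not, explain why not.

m = 8

At m = 8: 8² + 7·8 + 13 = 133 = 7·19, which is composite.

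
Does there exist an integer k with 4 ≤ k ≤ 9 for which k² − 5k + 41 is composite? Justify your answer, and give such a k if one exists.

k = 9

At k = 9: 9² − 5·9 + 41 = 77 = 7·11, which is composite.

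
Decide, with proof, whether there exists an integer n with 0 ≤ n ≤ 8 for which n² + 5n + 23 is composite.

The values for n = 0, 1, …, 8 are 23, 29, 37, 47, 59, 73, 89, 107, 127, and each of these is prime.
So no value in the range makes the expression composite.

No, no such integer n in that range exists.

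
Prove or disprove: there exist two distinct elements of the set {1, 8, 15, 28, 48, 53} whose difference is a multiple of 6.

Reduce each element modulo 6: 1↦1, 8↦2, 15↦3, 28↦4, 48↦0, 53↦5.
All 6 residues are distinct, so no two elements differ by a multiple of 6.

No such pair exists.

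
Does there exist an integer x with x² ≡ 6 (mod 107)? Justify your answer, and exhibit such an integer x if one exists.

Apply Euler's criterion with the prime 107: 6 is a quadratic residue iff 6^53 ≡ 1 (mod 107), and a non-residue iff it is ≡ −1.
Repeated squaring mod 107: 6^2 = 36 ≡ 36; 6^4 ≡ 36² = 1296 ≡ 12; 6^8 ≡ 12² = 144 ≡ 37; 6^16 ≡ 37² = 1369 ≡ 85; 6^32 ≡ 85² = 7225 ≡ 56.
Since 53 = 32 + 16 + 4 + 1, 6^53 ≡ 56 · 85 · 12 · 6; multiplying out mod 107: 56·85 = 4760 ≡ 52, then 52·12 = 624 ≡ 89, then 89·6 = 534 ≡ 106. Thus 6^53 ≡ 106 ≡ −1 (mod 107).
The value −1 means 6 is a non-residue modulo 107, so x² ≡ 6 (mod 107) is impossible.

No such integer exists.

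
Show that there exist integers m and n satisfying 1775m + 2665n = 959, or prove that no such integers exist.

No, no such integers exist.

gcd(1775, 2665) = 5, so every integer of the form 1775m + 2665n is a multiple of 5.
But 959 is not a multiple of 5 (it leaves remainder 4).
Hence no integers m, n satisfy the equation.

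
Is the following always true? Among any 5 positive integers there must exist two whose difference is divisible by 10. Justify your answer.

No, the set {19, 20, 21, 22, 23} is a counterexample.

Try 5 consecutive integers, 19, 20, …, 23. Their remainders mod 10 are 9, 0, 1, 2, 3 — pairwise different, as any 5 ≤ 10 consecutive integers have distinct residues.
No two share a residue, so no pair has difference divisible by 10; the claim fails for this set.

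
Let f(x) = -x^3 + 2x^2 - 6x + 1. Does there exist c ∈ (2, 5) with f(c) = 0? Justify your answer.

No.

Evaluate at the endpoints: f(2) = -11, f(5) = -104 — same sign (negative).
f'(x) = -3x^2 + 4x - 6 has discriminant 4² − 4·(-3)·(-6) = -56 < 0, so f' has no real roots and is negative for every real x.
So f is strictly decreasing; between 2 and 5 its values lie between f(2) = -11 and f(5) = -104, all negative. Therefore f has no root in (2, 5).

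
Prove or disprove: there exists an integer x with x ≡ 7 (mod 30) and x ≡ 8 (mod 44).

No, no such integer exists.

Both moduli are multiples of 2 = gcd(30, 44), so any solution would satisfy x ≡ 7 and x ≡ 8 modulo 2 simultaneously.
But 7 mod 2 = 1 while 8 mod 2 = 0, a contradiction.
Therefore no such x exists.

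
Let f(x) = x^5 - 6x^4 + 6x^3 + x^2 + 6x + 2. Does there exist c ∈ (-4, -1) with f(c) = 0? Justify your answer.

f has no root in that interval.

f(-4) = -2950 and f(-1) = -16, both negative, so a sign-change argument is unavailable; we show f keeps this sign on the whole interval.
Substitute x = -1 − u, where 0 < u < 3 on the interval. Expanding, f(-1 − u) = -u^5 - 11u^4 - 40u^3 - 63u^2 - 51u - 16.
The nonzero coefficients here are all negative, so for u > 0 every term is negative (or zero), and the constant term -16 is strictly negative.
Therefore f(x) < 0 throughout (-4, -1), and f has no zero there.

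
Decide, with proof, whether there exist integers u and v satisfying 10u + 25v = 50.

u = 0, v = 2

Since gcd(10, 25) = 5 and 50 = 5·10, Bézout's identity guarantees a solution.
Dividing through by 5 reduces the equation to 2u + 5v = 10.
Dividing repeatedly: 5 = 2·2 + 1, 2 = 2·1 + 0.
Working back up the chain: 1 = 5 − 2·2. So 2·(-2) + 5·1 = 1.
Scaling by 10 gives the particular solution (u, v) = (-20, 10).
Shifting by a multiple of (5, −2) keeps it a solution: u = -20 + 4·5 = 0, v = 10 − 4·2 = 2.
Check: 10·0 + 25·2 = 0 + 50 = 50. ✓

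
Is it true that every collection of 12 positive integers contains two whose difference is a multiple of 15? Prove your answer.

Try 12 consecutive integers, 8, 9, …, 19. Their remainders mod 15 are 8, 9, 10, 11, 12, 13, 14, 0, 1, 2, 3, 4 — pairwise different, as any 12 ≤ 15 consecutive integers have distinct residues.
The differences between them range over 1, …, 11, none of which is divisible by 15.

No; for instance {8, 9, 10, 11, 12, 13, 14, 15, 16, 17, 18, 19} is a counterexample.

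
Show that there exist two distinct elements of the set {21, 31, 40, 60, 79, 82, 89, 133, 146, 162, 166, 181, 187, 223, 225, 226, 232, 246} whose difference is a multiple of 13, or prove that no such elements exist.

21 and 60 are such a pair.

Reduce each element mod 13: 21↦8, 31↦5, 40↦1, 60↦8, 79↦1, 82↦4, 89↦11, 133↦3, 146↦3, 162↦6, 166↦10, 181↦12, 187↦5, 223↦2, 225↦4, 226↦5, 232↦11, 246↦12. The residue 8 repeats (at 21 and 60), and 60 − 21 = 39 = 3·13.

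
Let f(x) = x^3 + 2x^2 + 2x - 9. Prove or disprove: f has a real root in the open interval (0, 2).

f(0) = -9 and f(2) = 11, which have opposite signs.
As a polynomial, f is continuous on every closed interval.
By the Intermediate Value Theorem f must vanish at some point of (0, 2).

Such a root exists.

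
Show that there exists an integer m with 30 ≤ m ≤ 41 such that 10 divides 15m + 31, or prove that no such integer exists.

No, no such integer m in that range exists.

For m = 30, 31, …, 41 the values of 15m + 31 modulo 10 are 1, 6, 1, 6, 1, 6, 1, 6, 1, 6, 1, 6 respectively.
The residue 0 does not occur, so no m in [30, 41] makes 15m + 31 a multiple of 10.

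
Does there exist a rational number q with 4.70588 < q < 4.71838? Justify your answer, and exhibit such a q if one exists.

Scale by 7: the interval becomes (32.94116, 33.02866), which contains the integer 33.
Hence 33/7 is a rational number with 4.70588 < 33/7 < 4.71838.

q = 33/7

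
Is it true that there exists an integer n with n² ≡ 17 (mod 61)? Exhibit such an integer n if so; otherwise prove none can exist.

No such integer exists.

61 is prime, so by Euler's criterion 17 is a square mod 61 iff 17^((61−1)/2) = 17^30 ≡ 1 (mod 61).
Repeated squaring mod 61: 17^2 = 289 ≡ 45; 17^4 ≡ 45² = 2025 ≡ 12; 17^8 ≡ 12² = 144 ≡ 22; 17^16 ≡ 22² = 484 ≡ 57.
Since 30 = 16 + 8 + 4 + 2, 17^30 ≡ 57 · 22 · 12 · 45; multiplying out mod 61: 57·22 = 1254 ≡ 34, then 34·12 = 408 ≡ 42, then 42·45 = 1890 ≡ 60. Thus 17^30 ≡ 60 ≡ −1 (mod 61).
By Euler's criterion 17 is a quadratic non-residue mod 61: no n satisfies n² ≡ 17 (mod 61).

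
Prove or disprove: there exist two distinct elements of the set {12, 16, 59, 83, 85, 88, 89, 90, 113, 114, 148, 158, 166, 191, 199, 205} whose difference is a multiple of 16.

Residues mod 16: 12↦12, 16↦0, 59↦11, 83↦3, 85↦5, 88↦8, 89↦9, 90↦10, 113↦1, 114↦2, 148↦4, 158↦14, 166↦6, 191↦15, 199↦7, 205↦13.
No residue repeats among the 16 elements, so no pair has difference ≡ 0 (mod 16).

No such pair exists.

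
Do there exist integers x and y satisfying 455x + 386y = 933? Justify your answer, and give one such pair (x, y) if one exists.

x = 131, y = -152

455 and 386 are coprime, so 455x + 386y ranges over all of ℤ.
Run the Euclidean algorithm on 455 and 386: 455 = 1·386 + 69, 386 = 5·69 + 41, 69 = 1·41 + 28, 41 = 1·28 + 13, 28 = 2·13 + 2, 13 = 6·2 + 1, 2 = 2·1 + 0.
Unwinding: 1 = 13 − 6·2 = 13 − 6·(28 − 2·13) = −6·28 + 13·13 = −6·28 + 13·(41 − 1·28) = 13·41 − 19·28 = 13·41 − 19·(69 − 1·41) = −19·69 + 32·41 = −19·69 + 32·(386 − 5·69) = 32·386 − 179·69 = 32·386 − 179·(455 − 1·386) = −179·455 + 211·386, i.e. 455·(-179) + 386·211 = 1.
Multiplying through by 933: x = (-179)·933 = -167007, y = 211·933 = 196863 is a solution.
Adding 433·386 to x and subtracting 433·455 from y gives the tidier solution (131, -152).
Check: 455·131 + 386·(-152) = 59605 − 58672 = 933. ✓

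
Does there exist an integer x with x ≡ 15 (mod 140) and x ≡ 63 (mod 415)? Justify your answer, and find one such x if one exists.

Both moduli are multiples of 5 = gcd(140, 415), so any solution would satisfy x ≡ 15 and x ≡ 63 modulo 5 simultaneously.
But 15 mod 5 = 0 while 63 mod 5 = 3, a contradiction.
Hence the system has no solution.

No, no such integer exists.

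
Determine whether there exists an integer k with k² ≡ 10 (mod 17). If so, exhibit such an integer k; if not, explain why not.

Since (17 − k)² ≡ k² (mod 17), it suffices to square k = 0, 1, …, 8: the residues are 0, 1, 4, 9, 16, 8, 2, 15, 13.
So the quadratic residues mod 17 are {0, 1, 2, 4, 8, 9, 13, 15, 16}, and 10 is not among them.
Hence no integer k has k² ≡ 10 (mod 17).

There is no such integer.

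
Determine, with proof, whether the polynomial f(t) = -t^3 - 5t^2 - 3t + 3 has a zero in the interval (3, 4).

f has no root in that interval.

The endpoint values f(3) = -78 and f(4) = -153 are both negative. Claim: f(t) < 0 for every t in (3, 4).
Shift to the endpoint 3: with t = 3 + u (0 < u < 1), one computes f(3 + u) = -u^3 - 14u^2 - 60u - 78.
The nonzero coefficients here are all negative, so for u > 0 every term is negative (or zero), and the constant term -78 is strictly negative.
Therefore f(t) < 0 throughout (3, 4), and f has no zero there.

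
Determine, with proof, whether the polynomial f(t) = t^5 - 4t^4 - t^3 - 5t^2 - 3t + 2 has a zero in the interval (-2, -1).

No.

f(-2) = -100 and f(-1) = -4, both negative, so a sign-change argument is unavailable; we show f keeps this sign on the whole interval.
Substitute t = -1 − u, where 0 < u < 1 on the interval. Expanding, f(-1 − u) = -u^5 - 9u^4 - 25u^3 - 36u^2 - 25u - 4.
The nonzero coefficients here are all negative, so for u > 0 every term is negative (or zero), and the constant term -4 is strictly negative.
So f is strictly negative on (-2, -1); no root exists in the interval.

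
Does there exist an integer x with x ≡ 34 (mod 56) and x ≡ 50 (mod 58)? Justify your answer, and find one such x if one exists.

x = 1210

Here gcd(56, 58) = 2, and both 34 and 50 leave remainder 0 mod 2, so the system is consistent.
Put x = 34 + 56t, so we need 56t ≡ 16 (mod 58), equivalently (divide by 2) 28t ≡ 8 (mod 29).
Since 28·28 = 784 = 27·29 + 1, the inverse of 28 mod 29 is 28.
Therefore t ≡ 28·8 = 224 ≡ 21 (mod 29).
Then x = 34 + 56·21 = 1210.
Check: 1210 mod 56 = 34, 1210 mod 58 = 50. ✓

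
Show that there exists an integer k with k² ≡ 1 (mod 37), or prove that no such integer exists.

k = 36

Take k = 36. Then 36² = 1296 = 35·37 + 1, so 36² ≡ 1 (mod 37).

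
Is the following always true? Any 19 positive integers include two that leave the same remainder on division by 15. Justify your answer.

Yes.

Partition the integers by their residue mod 15; there are 15 classes.
Since 19 > 15, two of the 19 integers must share a residue class by the pigeonhole principle; call them a and b.
That is, a and b leave the same remainder on division by 15, as claimed.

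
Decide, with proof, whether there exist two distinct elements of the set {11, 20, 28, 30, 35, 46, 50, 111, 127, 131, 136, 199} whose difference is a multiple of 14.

Two integers differ by a multiple of 14 exactly when they have the same residue mod 14. The residues are 11↦11, 20↦6, 28↦0, 30↦2, 35↦7, 46↦4, 50↦8, 111↦13, 127↦1, 131↦5, 136↦10, 199↦3.
All 12 residues are distinct, so no two elements differ by a multiple of 14.

No such pair exists.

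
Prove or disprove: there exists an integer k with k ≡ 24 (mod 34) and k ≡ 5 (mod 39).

gcd(34, 39) = 1, so the Chinese Remainder Theorem guarantees exactly one residue class mod 1326 satisfying both.
Write k = 24 + 34t and require 24 + 34t ≡ 5 (mod 39), i.e. 34t ≡ 20 (mod 39).
To invert 34 modulo 39: 39 = 1·34 + 5, 34 = 6·5 + 4, 5 = 1·4 + 1, 4 = 4·1 + 0, and unwinding, 1 = 5 − 1·4 = 5 − (34 − 6·5) = −34 + 7·5 = −34 + 7·(39 − 1·34) = 7·39 − 8·34. Thus 34⁻¹ ≡ -8 ≡ 31 (mod 39).
Therefore t ≡ 31·20 = 620 ≡ 35 (mod 39).
With t = 35: k = 24 + 34·35 = 1214.
Indeed 1214 ≡ 24 (mod 34) and 1214 ≡ 5 (mod 39).

k = 1214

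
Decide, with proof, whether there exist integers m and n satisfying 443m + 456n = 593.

m = 235, n = -227

443 and 456 are coprime, so 443m + 456n ranges over all of ℤ.
Euclidean algorithm: 456 = 1·443 + 13, 443 = 34·13 + 1, 13 = 13·1 + 0.
Working back up the chain: 1 = 443 − 34·13 = 443 − 34·(456 − 1·443) = −34·456 + 35·443. So 443·35 + 456·(-34) = 1.
Times 593: 443·20755 + 456·(-20162) = 593, so (20755, -20162) solves it.
Subtracting 45·456 from m and adding 45·443 to n gives the tidier solution (235, -227).
Indeed 443·235 + 456·(-227) = 104105 − 103512 = 593.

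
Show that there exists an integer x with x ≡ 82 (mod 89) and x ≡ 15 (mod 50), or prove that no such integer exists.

The moduli 89 and 50 are coprime, so by the Chinese Remainder Theorem a unique solution modulo 4450 exists.
Any solution of the first congruence is x = 82 + 89t; substituting into the second, 89t ≡ 15 − 82 ≡ 33 (mod 50).
89 ≡ 39 (mod 50), so this reads 39t ≡ 33 (mod 50). To invert 39 modulo 50: 50 = 1·39 + 11, 39 = 3·11 + 6, 11 = 1·6 + 5, 6 = 1·5 + 1, 5 = 5·1 + 0, and unwinding, 1 = 6 − 1·5 = 6 − (11 − 1·6) = −11 + 2·6 = −11 + 2·(39 − 3·11) = 2·39 − 7·11 = 2·39 − 7·(50 − 1·39) = −7·50 + 9·39. Thus 39⁻¹ ≡ 9 (mod 50).
Multiplying by 9: t ≡ 9·33 = 297 ≡ 47 (mod 50).
With t = 47: x = 82 + 89·47 = 4265.
Check: 4265 mod 89 = 82, 4265 mod 50 = 15. ✓

x = 4265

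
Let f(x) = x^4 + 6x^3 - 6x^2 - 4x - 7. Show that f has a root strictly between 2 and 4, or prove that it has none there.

No.

f(2) = 25 and f(4) = 521, both positive, so a sign-change argument is unavailable; we show f keeps this sign on the whole interval.
Shift to the endpoint 2: with x = 2 + u (0 < u < 2), one computes f(2 + u) = u^4 + 14u^3 + 54u^2 + 76u + 25.
The nonzero coefficients here are all positive, so for u > 0 every term is positive (or zero), and the constant term 25 is strictly positive.
So f is strictly positive on (2, 4); no root exists in the interval.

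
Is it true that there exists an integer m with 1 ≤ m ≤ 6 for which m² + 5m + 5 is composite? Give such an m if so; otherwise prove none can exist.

At m = 5: 5² + 5·5 + 5 = 55 = 5·11, which is composite.

m = 5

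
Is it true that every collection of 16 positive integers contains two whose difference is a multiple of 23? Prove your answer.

No, the set {79, 80, 81, 82, 83, 84, 85, 86, 87, 88, 89, 90, 91, 92, 93, 94} is a counterexample.

Consider the 16 integers 79, 80, …, 94. They lie in distinct residue classes modulo 23, since 16 ≤ 23.
The differences between them range over 1, …, 15, none of which is divisible by 23.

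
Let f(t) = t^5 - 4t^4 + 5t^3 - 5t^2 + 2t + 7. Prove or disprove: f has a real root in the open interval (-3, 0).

f(-3) = -746 and f(0) = 7, which have opposite signs.
As a polynomial, f is continuous on every closed interval.
By the Intermediate Value Theorem, f takes the value 0 somewhere in the open interval.

Yes, f has a root in the interval.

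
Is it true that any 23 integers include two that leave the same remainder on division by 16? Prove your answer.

Yes.

Each integer lies in one of the 16 residue classes modulo 16.
Placing 23 integers into 16 classes, some class receives at least two — say a and b.
So a and b have equal remainders mod 16, which is exactly what was to be shown.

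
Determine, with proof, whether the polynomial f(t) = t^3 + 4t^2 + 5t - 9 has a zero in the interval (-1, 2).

Such a root exists.

f(-1) = -11 and f(2) = 25, which have opposite signs.
As a polynomial, f is continuous on every closed interval.
By the Intermediate Value Theorem f must vanish at some point of (-1, 2).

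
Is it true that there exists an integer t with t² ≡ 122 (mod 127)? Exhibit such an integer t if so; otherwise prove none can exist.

t = 54

t = 54 works: 54² = 2916, and 2916 − 122 = 2794 = 22·127.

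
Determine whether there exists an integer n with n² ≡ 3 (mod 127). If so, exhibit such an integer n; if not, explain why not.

There is no such integer.

Apply Euler's criterion with the prime 127: 3 is a quadratic residue iff 3^63 ≡ 1 (mod 127), and a non-residue iff it is ≡ −1.
Squaring successively (mod 127): 3^2 = 9 ≡ 9; 3^4 ≡ 9² = 81 ≡ 81; 3^8 ≡ 81² = 6561 ≡ 84; 3^16 ≡ 84² = 7056 ≡ 71; 3^32 ≡ 71² = 5041 ≡ 88.
Since 63 = 32 + 16 + 8 + 4 + 2 + 1, 3^63 ≡ 88 · 71 · 84 · 81 · 9 · 3; multiplying out mod 127: 88·71 = 6248 ≡ 25, then 25·84 = 2100 ≡ 68, then 68·81 = 5508 ≡ 47, then 47·9 = 423 ≡ 42, then 42·3 = 126 ≡ 126. Thus 3^63 ≡ 126 ≡ −1 (mod 127).
By Euler's criterion 3 is a quadratic non-residue mod 127: no n satisfies n² ≡ 3 (mod 127).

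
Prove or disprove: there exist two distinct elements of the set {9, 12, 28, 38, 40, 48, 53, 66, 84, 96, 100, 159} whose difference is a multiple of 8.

The pair (12, 28) works.

Both 12 and 28 leave remainder 4 on division by 8; their difference 16 = 2·8 is a multiple of 8.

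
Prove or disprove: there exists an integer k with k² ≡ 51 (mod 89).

Apply Euler's criterion with the prime 89: 51 is a quadratic residue iff 51^44 ≡ 1 (mod 89), and a non-residue iff it is ≡ −1.
Squaring successively (mod 89): 51^2 = 2601 ≡ 20; 51^4 ≡ 20² = 400 ≡ 44; 51^8 ≡ 44² = 1936 ≡ 67; 51^16 ≡ 67² = 4489 ≡ 39; 51^32 ≡ 39² = 1521 ≡ 8.
Since 44 = 32 + 8 + 4, 51^44 ≡ 8 · 67 · 44; multiplying out mod 89: 8·67 = 536 ≡ 2, then 2·44 = 88 ≡ 88. Thus 51^44 ≡ 88 ≡ −1 (mod 89).
The value −1 means 51 is a non-residue modulo 89, so k² ≡ 51 (mod 89) is impossible.

No, no such integer exists.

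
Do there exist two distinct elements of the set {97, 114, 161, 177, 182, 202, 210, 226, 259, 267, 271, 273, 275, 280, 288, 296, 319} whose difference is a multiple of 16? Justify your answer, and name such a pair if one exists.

Yes: 97 and 161.

97 mod 16 = 1 and 161 mod 16 = 1, so 161 − 97 = 64 = 4·16.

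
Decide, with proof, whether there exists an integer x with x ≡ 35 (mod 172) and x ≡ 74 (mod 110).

There is no such integer.

gcd(172, 110) = 2. If x ≡ 35 (mod 172) and x ≡ 74 (mod 110), then x ≡ 35 (mod 2) and x ≡ 74 (mod 2).
However 35 ≡ 1 and 74 ≡ 0 (mod 2), and 1 ≠ 0.
So no integer satisfies both congruences.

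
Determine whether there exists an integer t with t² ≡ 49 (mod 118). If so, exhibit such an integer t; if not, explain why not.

Take t = 7. Then 7² = 49, and since 0 ≤ 49 < 118 this is already reduced: 7² ≡ 49 (mod 118).

t = 7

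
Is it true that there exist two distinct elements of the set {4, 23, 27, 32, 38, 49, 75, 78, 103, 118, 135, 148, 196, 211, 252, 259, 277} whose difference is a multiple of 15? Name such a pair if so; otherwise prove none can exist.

Reduce each element mod 15: 4↦4, 23↦8, 27↦12, 32↦2, 38↦8, 49↦4, 75↦0, 78↦3, 103↦13, 118↦13, 135↦0, 148↦13, 196↦1, 211↦1, 252↦12, 259↦4, 277↦7. The residue 4 repeats (at 4 and 49), and 49 − 4 = 45 = 3·15.

Yes: 4 and 49.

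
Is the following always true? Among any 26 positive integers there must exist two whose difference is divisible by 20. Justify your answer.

Partition the integers by their residue mod 20; there are 20 classes.
Since 26 > 20, two of the 26 integers must share a residue class by the pigeonhole principle; call them a and b.
Equal remainders mean a − b ≡ 0 (mod 20), so 20 divides their difference.

Yes.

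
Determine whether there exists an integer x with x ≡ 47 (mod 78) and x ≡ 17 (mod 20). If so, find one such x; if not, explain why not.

x = 437

Here gcd(78, 20) = 2, and both 47 and 17 leave remainder 1 mod 2, so the system is consistent.
Step through x = 47, 47 + 78, 47 + 2·78, …: the values 47, 125, 203, 281, 359, 437 reduce mod 20 to 7, 5, 3, 1, 19, 17. The value 437 hits 17.
Check: 437 mod 78 = 47, 437 mod 20 = 17. ✓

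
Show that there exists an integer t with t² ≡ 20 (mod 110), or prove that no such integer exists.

t = 30

Take t = 30. Then 30² = 900 = 8·110 + 20, so 30² ≡ 20 (mod 110).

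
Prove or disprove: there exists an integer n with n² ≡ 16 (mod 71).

n = 4

Take n = 4. Then 4² = 16, and since 0 ≤ 16 < 71 this is already reduced: 4² ≡ 16 (mod 71).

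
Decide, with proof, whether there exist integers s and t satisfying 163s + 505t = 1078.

s = 366, t = -116

163 and 505 are coprime, so 163s + 505t ranges over all of ℤ.
Dividing repeatedly: 505 = 3·163 + 16, 163 = 10·16 + 3, 16 = 5·3 + 1, 3 = 3·1 + 0.
Working back up the chain: 1 = 16 − 5·3 = 16 − 5·(163 − 10·16) = −5·163 + 51·16 = −5·163 + 51·(505 − 3·163) = 51·505 − 158·163. So 163·(-158) + 505·51 = 1.
Scaling by 1078 gives the particular solution (s, t) = (-170324, 54978).
The general solution is s = -170324 + 505k, t = 54978 − 163k; taking k = 338 gives the smaller pair s = 366, t = -116.
Check: 163·366 + 505·(-116) = 59658 − 58580 = 1078. ✓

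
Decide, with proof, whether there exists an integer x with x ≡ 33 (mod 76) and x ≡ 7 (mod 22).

Here gcd(76, 22) = 2, and both 33 and 7 leave remainder 1 mod 2, so the system is consistent.
Step through x = 33, 33 + 76, 33 + 2·76, …: the values 33, 109, 185, 261, 337 reduce mod 22 to 11, 21, 9, 19, 7. The value 337 hits 7.
Verify: 337 = 4·76 + 33 and 337 = 15·22 + 7. ✓

x = 337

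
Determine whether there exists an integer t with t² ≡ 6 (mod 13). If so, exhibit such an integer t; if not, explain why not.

Computing t² mod 13 for t = 0, 1, …, 6 (enough, by the symmetry t ↦ 13 − t) gives 0, 1, 4, 9, 3, 12, 10.
So the quadratic residues mod 13 are {0, 1, 3, 4, 9, 10, 12}, and 6 is not among them.
Hence no integer t has t² ≡ 6 (mod 13).

No, no such integer exists.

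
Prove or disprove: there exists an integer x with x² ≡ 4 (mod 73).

x = 2

Take x = 2. Then 2² = 4, and since 0 ≤ 4 < 73 this is already reduced: 2² ≡ 4 (mod 73).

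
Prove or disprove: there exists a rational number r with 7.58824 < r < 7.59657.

r = 167/22

Scale by 22: the interval becomes (166.94128, 167.12454), which contains the integer 167.
Dividing back, 7.58824 < 167/22 < 7.59657, and 167/22 is rational.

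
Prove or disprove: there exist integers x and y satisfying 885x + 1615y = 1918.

Both 885 and 1615 are divisible by gcd(885, 1615) = 5, hence so is any combination 885x + 1615y.
But 1918 = 5·383 + 3, so 5 ∤ 1918.
Hence no integers x, y satisfy the equation.

There are no such integers.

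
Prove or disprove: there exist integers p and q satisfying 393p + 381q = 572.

Any value of 393p + 381q is a multiple of gcd(393, 381) = 3.
However 572 leaves remainder 2 on division by 3.
Therefore 393p + 381q = 572 has no solution in integers.

No, no such integers exist.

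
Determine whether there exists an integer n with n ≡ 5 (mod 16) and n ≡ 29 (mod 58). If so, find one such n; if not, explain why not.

The moduli are not coprime: gcd(16, 58) = 2. Compatibility requires 2 ∣ (29 − 5) = 24, which holds, so solutions exist.
Write n = 5 + 16t. Then 16t ≡ 29 − 5 ≡ 24 (mod 58); dividing through by 2 gives 8t ≡ 12 (mod 29).
To invert 8 modulo 29: 29 = 3·8 + 5, 8 = 1·5 + 3, 5 = 1·3 + 2, 3 = 1·2 + 1, 2 = 2·1 + 0, and unwinding, 1 = 3 − 1·2 = 3 − (5 − 1·3) = −5 + 2·3 = −5 + 2·(8 − 1·5) = 2·8 − 3·5 = 2·8 − 3·(29 − 3·8) = −3·29 + 11·8. Thus 8⁻¹ ≡ 11 (mod 29).
Therefore t ≡ 11·12 = 132 ≡ 16 (mod 29).
Then n = 5 + 16·16 = 261.
Check: 261 mod 16 = 5, 261 mod 58 = 29. ✓

n = 261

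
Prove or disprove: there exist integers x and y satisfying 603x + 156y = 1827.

Every value of 603x + 156y is a multiple of gcd(603, 156) = 3; since 3 ∣ 1827, solutions exist.
Dividing through by 3 reduces the equation to 201x + 52y = 609.
Dividing repeatedly: 201 = 3·52 + 45, 52 = 1·45 + 7, 45 = 6·7 + 3, 7 = 2·3 + 1, 3 = 3·1 + 0.
Back-substituting, 1 = 7 − 2·3 = 7 − 2·(45 − 6·7) = −2·45 + 13·7 = −2·45 + 13·(52 − 1·45) = 13·52 − 15·45 = 13·52 − 15·(201 − 3·52) = −15·201 + 58·52; that is, 201·(-15) + 52·58 = 1.
Multiplying through by 609: x = (-15)·609 = -9135, y = 58·609 = 35322 is a solution.
The general solution is x = -9135 + 52k, y = 35322 − 201k; taking k = 176 gives the smaller pair x = 17, y = -54.
Indeed 603·17 + 156·(-54) = 10251 − 8424 = 1827.

x = 17, y = -54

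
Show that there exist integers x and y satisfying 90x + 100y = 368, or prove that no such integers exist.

There are no such integers.

Both 90 and 100 are divisible by gcd(90, 100) = 10, hence so is any combination 90x + 100y.
But 368 is not a multiple of 10 (it leaves remainder 8).
Therefore 90x + 100y = 368 has no solution in integers.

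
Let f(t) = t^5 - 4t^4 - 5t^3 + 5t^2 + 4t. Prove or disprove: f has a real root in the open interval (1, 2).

f(1) = 1 and f(2) = -44, which have opposite signs.
f is continuous everywhere (it is a polynomial), in particular on [1, 2].
By the Intermediate Value Theorem f must vanish at some point of (1, 2).

Yes, f has a root in the interval.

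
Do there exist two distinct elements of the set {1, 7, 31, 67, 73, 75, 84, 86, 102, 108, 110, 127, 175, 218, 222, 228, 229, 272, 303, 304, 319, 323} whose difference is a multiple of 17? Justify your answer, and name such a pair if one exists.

The pair (1, 86) works.

1 mod 17 = 1 and 86 mod 17 = 1, so 86 − 1 = 85 = 5·17.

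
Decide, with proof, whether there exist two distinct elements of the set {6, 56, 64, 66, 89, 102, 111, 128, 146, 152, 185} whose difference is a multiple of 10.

Reduce each element mod 10: 6↦6, 56↦6, 64↦4, 66↦6, 89↦9, 102↦2, 111↦1, 128↦8, 146↦6, 152↦2, 185↦5. The residue 6 repeats (at 6 and 56), and 56 − 6 = 50 = 5·10.

Yes: 6 and 56.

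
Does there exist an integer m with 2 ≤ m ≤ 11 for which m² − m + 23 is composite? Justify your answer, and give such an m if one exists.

At m = 2: 2² − 2 + 23 = 25 = 5·5, which is composite.

m = 2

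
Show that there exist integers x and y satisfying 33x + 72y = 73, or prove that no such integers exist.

gcd(33, 72) = 3, so every integer of the form 33x + 72y is a multiple of 3.
But 73 = 3·24 + 1, so 3 ∤ 73.
Hence no integers x, y satisfy the equation.

There are no such integers.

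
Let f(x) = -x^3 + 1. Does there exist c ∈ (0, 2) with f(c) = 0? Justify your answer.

f(0) = 1 and f(2) = -7, which have opposite signs.
f is continuous everywhere (it is a polynomial), in particular on [0, 2].
By the Intermediate Value Theorem, f takes the value 0 somewhere in the open interval.

Yes, such a c exists.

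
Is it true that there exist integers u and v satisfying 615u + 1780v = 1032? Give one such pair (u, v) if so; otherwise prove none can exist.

Both 615 and 1780 are divisible by gcd(615, 1780) = 5, hence so is any combination 615u + 1780v.
However 1032 leaves remainder 2 on division by 5.
Therefore 615u + 1780v = 1032 has no solution in integers.

No, no such integers exist.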